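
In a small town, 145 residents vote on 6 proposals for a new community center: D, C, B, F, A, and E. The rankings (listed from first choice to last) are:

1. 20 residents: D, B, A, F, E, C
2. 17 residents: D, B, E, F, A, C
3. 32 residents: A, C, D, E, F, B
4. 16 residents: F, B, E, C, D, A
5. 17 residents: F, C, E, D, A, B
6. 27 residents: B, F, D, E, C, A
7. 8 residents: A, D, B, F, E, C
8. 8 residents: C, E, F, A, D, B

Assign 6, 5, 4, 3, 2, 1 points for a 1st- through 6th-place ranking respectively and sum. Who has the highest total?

D: 20·6 + 17·6 + 32·4 + 16·2 + 17·3 + 27·4 + 8·5 + 8·2 = 597
C: 20·1 + 17·1 + 32·5 + 16·3 + 17·5 + 27·2 + 8·1 + 8·6 = 440
B: 20·5 + 17·5 + 32·1 + 16·5 + 17·1 + 27·6 + 8·4 + 8·1 = 516
F: 20·3 + 17·3 + 32·2 + 16·6 + 17·6 + 27·5 + 8·3 + 8·4 = 564
A: 20·4 + 17·2 + 32·6 + 16·1 + 17·2 + 27·1 + 8·6 + 8·3 = 455
E: 20·2 + 17·4 + 32·3 + 16·4 + 17·4 + 27·3 + 8·2 + 8·5 = 473
D has the highest Borda score (597).

D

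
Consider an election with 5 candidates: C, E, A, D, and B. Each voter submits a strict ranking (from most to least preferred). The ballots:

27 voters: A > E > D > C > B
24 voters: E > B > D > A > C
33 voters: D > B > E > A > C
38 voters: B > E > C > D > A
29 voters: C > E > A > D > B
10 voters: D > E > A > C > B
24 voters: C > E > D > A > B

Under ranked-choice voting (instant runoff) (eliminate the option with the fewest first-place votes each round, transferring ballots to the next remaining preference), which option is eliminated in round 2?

Round 1: C 53, E 24, A 27, D 43, B 38. Eliminate E.
Round 2: C 53, A 27, D 43, B 62. Eliminate A.

A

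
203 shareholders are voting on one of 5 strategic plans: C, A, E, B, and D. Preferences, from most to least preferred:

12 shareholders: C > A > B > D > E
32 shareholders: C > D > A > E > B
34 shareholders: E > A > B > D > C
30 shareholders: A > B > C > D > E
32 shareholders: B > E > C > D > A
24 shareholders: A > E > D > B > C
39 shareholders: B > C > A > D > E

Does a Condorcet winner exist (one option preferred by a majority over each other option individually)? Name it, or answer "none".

none

Checking pairwise contests:
B beats C 159–44.
C beats A 115–88.
C beats E 113–90.
A beats B 132–71.
C beats D 145–58.
Every option loses at least one head-to-head, so there is no Condorcet winner.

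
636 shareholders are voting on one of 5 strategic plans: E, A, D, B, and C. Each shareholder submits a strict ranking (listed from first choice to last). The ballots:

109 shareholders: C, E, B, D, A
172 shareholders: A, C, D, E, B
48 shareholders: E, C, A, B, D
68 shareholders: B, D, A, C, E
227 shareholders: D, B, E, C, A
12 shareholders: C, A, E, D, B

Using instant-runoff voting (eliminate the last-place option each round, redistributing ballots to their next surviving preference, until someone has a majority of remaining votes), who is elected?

D

Round 1: E 48, A 172, D 227, B 68, C 121. Eliminate E.
Round 2: A 172, D 227, B 68, C 169. Eliminate B.
Round 3: A 172, D 295, C 169. Eliminate C.
Round 4: A 232, D 404. D has a majority.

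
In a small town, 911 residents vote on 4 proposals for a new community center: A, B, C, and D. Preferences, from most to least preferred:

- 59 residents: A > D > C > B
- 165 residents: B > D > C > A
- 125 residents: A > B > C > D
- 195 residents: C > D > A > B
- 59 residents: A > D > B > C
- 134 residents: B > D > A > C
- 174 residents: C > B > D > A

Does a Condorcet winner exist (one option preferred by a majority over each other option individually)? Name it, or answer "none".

B

B vs A: 473–438 for B.
B vs C: 483–428 for B.
B vs D: 598–313 for B.
B beats every other option head-to-head.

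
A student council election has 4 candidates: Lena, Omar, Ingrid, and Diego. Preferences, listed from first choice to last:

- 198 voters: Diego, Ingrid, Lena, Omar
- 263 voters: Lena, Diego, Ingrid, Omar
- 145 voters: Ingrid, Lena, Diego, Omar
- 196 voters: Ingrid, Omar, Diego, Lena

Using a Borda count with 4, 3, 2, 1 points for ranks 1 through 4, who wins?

Ingrid

Lena: 198·2 + 263·4 + 145·3 + 196·1 = 2079
Omar: 198·1 + 263·1 + 145·1 + 196·3 = 1194
Ingrid: 198·3 + 263·2 + 145·4 + 196·4 = 2484
Diego: 198·4 + 263·3 + 145·2 + 196·2 = 2263
Ingrid has the highest Borda score (2484).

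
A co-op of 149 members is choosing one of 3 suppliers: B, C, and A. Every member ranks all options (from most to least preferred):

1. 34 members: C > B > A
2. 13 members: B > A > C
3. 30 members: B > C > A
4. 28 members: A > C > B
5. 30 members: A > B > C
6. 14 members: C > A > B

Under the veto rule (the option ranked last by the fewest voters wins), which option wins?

B

Last-place votes: B 42, C 43, A 64.
B is ranked last by the fewest voters, so B wins.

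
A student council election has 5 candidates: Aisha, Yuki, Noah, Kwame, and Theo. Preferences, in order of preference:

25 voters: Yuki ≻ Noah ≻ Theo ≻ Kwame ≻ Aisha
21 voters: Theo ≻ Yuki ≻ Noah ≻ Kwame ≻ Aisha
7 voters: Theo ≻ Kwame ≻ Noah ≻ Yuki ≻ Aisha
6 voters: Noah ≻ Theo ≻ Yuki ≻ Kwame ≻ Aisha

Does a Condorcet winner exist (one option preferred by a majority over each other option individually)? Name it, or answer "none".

none

Checking pairwise contests:
Yuki beats Aisha 59–0.
Theo beats Yuki 34–25.
Yuki beats Noah 46–13.
Yuki beats Kwame 52–7.
Noah beats Theo 31–28.
Every option loses at least one head-to-head, so there is no Condorcet winner.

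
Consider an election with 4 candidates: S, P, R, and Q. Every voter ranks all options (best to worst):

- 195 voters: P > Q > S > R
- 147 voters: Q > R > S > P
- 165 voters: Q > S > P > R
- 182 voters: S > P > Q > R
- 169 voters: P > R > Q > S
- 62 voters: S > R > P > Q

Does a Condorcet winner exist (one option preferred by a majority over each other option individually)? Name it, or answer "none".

none

Checking pairwise contests:
Q beats S 676–244.
S beats P 556–364.
S beats R 604–316.
P beats Q 608–312.
Every option loses at least one head-to-head, so there is no Condorcet winner.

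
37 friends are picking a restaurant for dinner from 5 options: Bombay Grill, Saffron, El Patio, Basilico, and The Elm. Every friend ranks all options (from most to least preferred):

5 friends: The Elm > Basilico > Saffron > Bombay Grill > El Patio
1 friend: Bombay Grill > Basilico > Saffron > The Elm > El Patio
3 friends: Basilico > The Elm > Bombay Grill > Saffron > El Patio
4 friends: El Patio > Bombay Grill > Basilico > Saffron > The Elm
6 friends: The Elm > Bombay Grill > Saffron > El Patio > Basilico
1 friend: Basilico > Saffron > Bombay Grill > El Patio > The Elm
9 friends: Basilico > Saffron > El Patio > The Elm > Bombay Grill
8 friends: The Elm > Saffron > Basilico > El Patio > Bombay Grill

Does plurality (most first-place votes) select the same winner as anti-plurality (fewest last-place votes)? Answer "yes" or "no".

no

Plurality — first-place votes: Bombay Grill 1, Saffron 0, El Patio 4, Basilico 13, The Elm 19. Winner: The Elm.
Anti-plurality — last-place votes: Bombay Grill 17, Saffron 0, El Patio 9, Basilico 6, The Elm 5. Winner: Saffron.
The two methods disagree.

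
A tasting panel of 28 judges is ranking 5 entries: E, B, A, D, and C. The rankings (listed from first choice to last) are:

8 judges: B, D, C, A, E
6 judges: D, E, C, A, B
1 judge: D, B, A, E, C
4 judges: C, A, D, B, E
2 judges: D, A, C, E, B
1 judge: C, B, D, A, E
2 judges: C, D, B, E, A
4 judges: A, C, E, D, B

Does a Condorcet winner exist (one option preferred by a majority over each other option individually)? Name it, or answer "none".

D vs E: 24–4 for D.
D vs B: 19–9 for D.
D vs A: 20–8 for D.
D vs C: 17–11 for D.
D beats every other option head-to-head.

D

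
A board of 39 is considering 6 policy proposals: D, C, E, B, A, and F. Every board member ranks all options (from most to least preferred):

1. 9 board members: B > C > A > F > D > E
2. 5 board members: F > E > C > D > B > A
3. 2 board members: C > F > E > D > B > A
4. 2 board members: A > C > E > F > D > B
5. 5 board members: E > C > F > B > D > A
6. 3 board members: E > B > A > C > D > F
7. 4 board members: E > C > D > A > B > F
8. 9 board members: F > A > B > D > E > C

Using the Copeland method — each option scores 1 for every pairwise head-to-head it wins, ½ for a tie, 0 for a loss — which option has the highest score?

F

D: loses to C, E, B, A, and F → score 0.
C: beats D, A, and F; loses to E and B → score 3.
E: beats D, C, and B; loses to A and F → score 3.
B: beats D, C, and A; loses to E and F → score 3.
A: beats D and E; loses to C, B, and F → score 2.
F: beats D, E, B, and A; loses to C → score 4.
F has the best pairwise record.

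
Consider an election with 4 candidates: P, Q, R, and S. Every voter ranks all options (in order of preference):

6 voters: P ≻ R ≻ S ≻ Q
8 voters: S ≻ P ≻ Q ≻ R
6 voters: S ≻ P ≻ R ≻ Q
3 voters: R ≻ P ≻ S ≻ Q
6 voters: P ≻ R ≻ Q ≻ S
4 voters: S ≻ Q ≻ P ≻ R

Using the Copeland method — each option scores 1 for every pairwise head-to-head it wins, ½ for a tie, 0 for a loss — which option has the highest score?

S

P: beats Q and R; loses to S → score 2.
Q: loses to P, R, and S → score 0.
R: beats Q; loses to P and S → score 1.
S: beats P, Q, and R → score 3.
S has the best pairwise record.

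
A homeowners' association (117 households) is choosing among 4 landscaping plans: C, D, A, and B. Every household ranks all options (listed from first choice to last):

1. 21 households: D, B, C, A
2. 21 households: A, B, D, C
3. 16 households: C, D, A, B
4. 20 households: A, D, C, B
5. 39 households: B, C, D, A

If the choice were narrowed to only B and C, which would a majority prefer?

Voters preferring B to C: 81; preferring C to B: 36.
B wins the head-to-head.

B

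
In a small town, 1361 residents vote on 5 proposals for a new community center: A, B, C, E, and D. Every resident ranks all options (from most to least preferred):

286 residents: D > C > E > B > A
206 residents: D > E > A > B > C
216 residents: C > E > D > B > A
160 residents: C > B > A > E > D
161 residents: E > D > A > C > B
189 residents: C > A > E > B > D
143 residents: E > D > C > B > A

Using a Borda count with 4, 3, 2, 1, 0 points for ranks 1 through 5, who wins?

E

A: 286·0 + 206·2 + 216·0 + 160·2 + 161·2 + 189·3 + 143·0 = 1621
B: 286·1 + 206·1 + 216·1 + 160·3 + 161·0 + 189·1 + 143·1 = 1520
C: 286·3 + 206·0 + 216·4 + 160·4 + 161·1 + 189·4 + 143·2 = 3565
E: 286·2 + 206·3 + 216·3 + 160·1 + 161·4 + 189·2 + 143·4 = 3592
D: 286·4 + 206·4 + 216·2 + 160·0 + 161·3 + 189·0 + 143·3 = 3312
E has the highest Borda score (3592).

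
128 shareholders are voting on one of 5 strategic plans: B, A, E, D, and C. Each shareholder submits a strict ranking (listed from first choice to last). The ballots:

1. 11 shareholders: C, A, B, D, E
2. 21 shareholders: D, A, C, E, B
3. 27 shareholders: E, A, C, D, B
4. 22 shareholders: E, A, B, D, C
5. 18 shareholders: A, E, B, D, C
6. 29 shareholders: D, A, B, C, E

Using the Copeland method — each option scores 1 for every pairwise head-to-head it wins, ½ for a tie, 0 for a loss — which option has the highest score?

B: beats C; loses to A, E, and D → score 1.
A: beats B, E, D, and C → score 4.
E: beats B, D, and C; loses to A → score 3.
D: beats B and C; loses to A and E → score 2.
C: loses to B, A, E, and D → score 0.
A has the best pairwise record.

A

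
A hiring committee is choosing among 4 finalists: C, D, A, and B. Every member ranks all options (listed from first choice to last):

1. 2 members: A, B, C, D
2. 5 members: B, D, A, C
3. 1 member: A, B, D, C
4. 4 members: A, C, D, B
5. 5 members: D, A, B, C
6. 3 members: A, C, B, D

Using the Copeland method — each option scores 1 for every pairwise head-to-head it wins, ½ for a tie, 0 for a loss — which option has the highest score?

C: loses to D, A, and B → score 0.
D: beats C; ties A; loses to B → score 1.5.
A: beats C and B; ties D → score 2.5.
B: beats C and D; loses to A → score 2.
A has the best pairwise record.

A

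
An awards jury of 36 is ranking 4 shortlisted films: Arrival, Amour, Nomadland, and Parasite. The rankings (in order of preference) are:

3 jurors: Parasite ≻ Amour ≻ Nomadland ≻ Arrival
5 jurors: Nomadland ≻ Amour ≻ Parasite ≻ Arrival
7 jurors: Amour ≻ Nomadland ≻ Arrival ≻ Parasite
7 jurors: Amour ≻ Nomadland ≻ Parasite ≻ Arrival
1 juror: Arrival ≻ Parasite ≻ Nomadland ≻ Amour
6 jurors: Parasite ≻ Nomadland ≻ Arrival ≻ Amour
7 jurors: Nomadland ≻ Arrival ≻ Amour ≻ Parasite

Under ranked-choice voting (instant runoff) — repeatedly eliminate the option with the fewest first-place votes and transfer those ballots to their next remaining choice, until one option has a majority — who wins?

Round 1: Arrival 1, Amour 14, Nomadland 12, Parasite 9. Eliminate Arrival.
Round 2: Amour 14, Nomadland 12, Parasite 10. Eliminate Parasite.
Round 3: Amour 17, Nomadland 19. Nomadland has a majority.

Nomadland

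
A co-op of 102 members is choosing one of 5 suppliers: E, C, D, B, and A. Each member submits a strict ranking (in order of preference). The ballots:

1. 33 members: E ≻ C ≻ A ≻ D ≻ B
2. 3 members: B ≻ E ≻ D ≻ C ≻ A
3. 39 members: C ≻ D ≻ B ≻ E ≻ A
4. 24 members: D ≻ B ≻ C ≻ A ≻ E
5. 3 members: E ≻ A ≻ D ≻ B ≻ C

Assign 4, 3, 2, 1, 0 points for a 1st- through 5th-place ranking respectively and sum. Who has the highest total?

C

E: 33·4 + 3·3 + 39·1 + 24·0 + 3·4 = 192
C: 33·3 + 3·1 + 39·4 + 24·2 + 3·0 = 306
D: 33·1 + 3·2 + 39·3 + 24·4 + 3·2 = 258
B: 33·0 + 3·4 + 39·2 + 24·3 + 3·1 = 165
A: 33·2 + 3·0 + 39·0 + 24·1 + 3·3 = 99
C has the highest Borda score (306).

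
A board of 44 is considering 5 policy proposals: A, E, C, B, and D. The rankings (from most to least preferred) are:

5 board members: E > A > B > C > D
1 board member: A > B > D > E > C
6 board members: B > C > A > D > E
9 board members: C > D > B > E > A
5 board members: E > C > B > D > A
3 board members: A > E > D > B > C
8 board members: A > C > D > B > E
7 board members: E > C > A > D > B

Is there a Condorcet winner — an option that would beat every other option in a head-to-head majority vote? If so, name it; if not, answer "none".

C vs A: 27–17 for C.
C vs E: 23–21 for C.
C vs B: 29–15 for C.
C vs D: 40–4 for C.
C beats every other option head-to-head.

C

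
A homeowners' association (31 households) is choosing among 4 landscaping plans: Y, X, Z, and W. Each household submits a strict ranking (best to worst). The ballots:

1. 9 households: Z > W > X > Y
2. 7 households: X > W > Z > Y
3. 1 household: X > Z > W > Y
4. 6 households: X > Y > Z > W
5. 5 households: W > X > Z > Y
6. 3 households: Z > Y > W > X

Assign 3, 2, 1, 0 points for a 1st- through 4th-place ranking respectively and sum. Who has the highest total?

Y: 9·0 + 7·0 + 1·0 + 6·2 + 5·0 + 3·2 = 18
X: 9·1 + 7·3 + 1·3 + 6·3 + 5·2 + 3·0 = 61
Z: 9·3 + 7·1 + 1·2 + 6·1 + 5·1 + 3·3 = 56
W: 9·2 + 7·2 + 1·1 + 6·0 + 5·3 + 3·1 = 51
X has the highest Borda score (61).

X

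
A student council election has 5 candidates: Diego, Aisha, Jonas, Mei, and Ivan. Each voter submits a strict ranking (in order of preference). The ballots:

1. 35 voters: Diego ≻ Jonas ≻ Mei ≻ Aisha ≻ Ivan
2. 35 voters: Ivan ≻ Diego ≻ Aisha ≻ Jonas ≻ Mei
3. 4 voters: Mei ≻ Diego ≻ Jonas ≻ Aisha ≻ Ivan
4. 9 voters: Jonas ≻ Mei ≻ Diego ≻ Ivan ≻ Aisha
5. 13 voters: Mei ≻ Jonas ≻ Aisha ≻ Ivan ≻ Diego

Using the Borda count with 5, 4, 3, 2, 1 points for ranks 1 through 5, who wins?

Diego: 35·5 + 35·4 + 4·4 + 9·3 + 13·1 = 371
Aisha: 35·2 + 35·3 + 4·2 + 9·1 + 13·3 = 231
Jonas: 35·4 + 35·2 + 4·3 + 9·5 + 13·4 = 319
Mei: 35·3 + 35·1 + 4·5 + 9·4 + 13·5 = 261
Ivan: 35·1 + 35·5 + 4·1 + 9·2 + 13·2 = 258
Diego has the highest Borda score (371).

Diego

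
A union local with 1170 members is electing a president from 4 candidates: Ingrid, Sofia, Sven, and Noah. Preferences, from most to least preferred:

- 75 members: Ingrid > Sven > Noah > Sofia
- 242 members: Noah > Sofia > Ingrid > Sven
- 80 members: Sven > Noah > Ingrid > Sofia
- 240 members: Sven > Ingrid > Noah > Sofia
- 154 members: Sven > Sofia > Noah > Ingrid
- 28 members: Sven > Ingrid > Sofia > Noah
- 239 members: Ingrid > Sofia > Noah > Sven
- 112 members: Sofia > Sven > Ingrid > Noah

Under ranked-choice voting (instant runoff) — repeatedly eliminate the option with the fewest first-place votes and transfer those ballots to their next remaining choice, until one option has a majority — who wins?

Sven

Round 1: Ingrid 314, Sofia 112, Sven 502, Noah 242. Eliminate Sofia.
Round 2: Ingrid 314, Sven 614, Noah 242. Sven has a majority.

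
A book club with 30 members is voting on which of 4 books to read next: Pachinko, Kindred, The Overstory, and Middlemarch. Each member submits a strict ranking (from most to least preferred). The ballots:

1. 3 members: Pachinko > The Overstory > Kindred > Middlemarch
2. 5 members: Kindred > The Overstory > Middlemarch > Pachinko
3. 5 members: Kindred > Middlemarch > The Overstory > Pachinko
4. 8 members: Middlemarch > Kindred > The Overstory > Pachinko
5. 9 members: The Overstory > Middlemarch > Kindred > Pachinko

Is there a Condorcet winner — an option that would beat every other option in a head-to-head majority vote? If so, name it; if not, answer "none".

none

Checking pairwise contests:
Kindred beats Pachinko 27–3.
Middlemarch beats Kindred 17–13.
Kindred beats The Overstory 18–12.
The Overstory beats Middlemarch 17–13.
Every option loses at least one head-to-head, so there is no Condorcet winner.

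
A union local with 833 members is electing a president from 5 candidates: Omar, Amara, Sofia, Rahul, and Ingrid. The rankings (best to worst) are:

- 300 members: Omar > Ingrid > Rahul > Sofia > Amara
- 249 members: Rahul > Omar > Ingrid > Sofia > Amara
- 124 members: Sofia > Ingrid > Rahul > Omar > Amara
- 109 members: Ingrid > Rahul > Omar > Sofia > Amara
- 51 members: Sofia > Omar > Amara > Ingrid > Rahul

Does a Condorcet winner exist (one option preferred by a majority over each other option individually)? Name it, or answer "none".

none

Checking pairwise contests:
Rahul beats Omar 482–351.
Omar beats Amara 833–0.
Omar beats Sofia 658–175.
Ingrid beats Rahul 584–249.
Omar beats Ingrid 600–233.
Every option loses at least one head-to-head, so there is no Condorcet winner.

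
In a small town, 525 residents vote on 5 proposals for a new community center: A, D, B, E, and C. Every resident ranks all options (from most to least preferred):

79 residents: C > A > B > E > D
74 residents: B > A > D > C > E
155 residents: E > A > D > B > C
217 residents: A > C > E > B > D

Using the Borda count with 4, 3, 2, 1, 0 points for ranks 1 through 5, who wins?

A: 79·3 + 74·3 + 155·3 + 217·4 = 1792
D: 79·0 + 74·2 + 155·2 + 217·0 = 458
B: 79·2 + 74·4 + 155·1 + 217·1 = 826
E: 79·1 + 74·0 + 155·4 + 217·2 = 1133
C: 79·4 + 74·1 + 155·0 + 217·3 = 1041
A has the highest Borda score (1792).

A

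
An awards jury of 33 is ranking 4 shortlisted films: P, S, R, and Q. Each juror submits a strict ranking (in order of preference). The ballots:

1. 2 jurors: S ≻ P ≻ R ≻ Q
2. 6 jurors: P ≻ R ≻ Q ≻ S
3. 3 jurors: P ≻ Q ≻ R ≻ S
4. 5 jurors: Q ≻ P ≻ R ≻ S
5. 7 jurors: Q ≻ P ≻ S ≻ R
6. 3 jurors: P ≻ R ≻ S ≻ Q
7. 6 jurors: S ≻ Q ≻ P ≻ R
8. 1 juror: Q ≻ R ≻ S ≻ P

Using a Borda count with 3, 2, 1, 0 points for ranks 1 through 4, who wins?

P

P: 2·2 + 6·3 + 3·3 + 5·2 + 7·2 + 3·3 + 6·1 + 1·0 = 70
S: 2·3 + 6·0 + 3·0 + 5·0 + 7·1 + 3·1 + 6·3 + 1·1 = 35
R: 2·1 + 6·2 + 3·1 + 5·1 + 7·0 + 3·2 + 6·0 + 1·2 = 30
Q: 2·0 + 6·1 + 3·2 + 5·3 + 7·3 + 3·0 + 6·2 + 1·3 = 63
P has the highest Borda score (70).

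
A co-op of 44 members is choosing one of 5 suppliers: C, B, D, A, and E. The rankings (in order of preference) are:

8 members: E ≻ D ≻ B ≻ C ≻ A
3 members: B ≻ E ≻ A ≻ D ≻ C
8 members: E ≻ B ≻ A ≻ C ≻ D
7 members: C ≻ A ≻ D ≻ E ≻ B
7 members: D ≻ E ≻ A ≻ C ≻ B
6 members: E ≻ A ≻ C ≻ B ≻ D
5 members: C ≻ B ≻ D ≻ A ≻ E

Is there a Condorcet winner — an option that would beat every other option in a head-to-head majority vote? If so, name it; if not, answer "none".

E

E vs C: 32–12 for E.
E vs B: 36–8 for E.
E vs D: 25–19 for E.
E vs A: 32–12 for E.
E beats every other option head-to-head.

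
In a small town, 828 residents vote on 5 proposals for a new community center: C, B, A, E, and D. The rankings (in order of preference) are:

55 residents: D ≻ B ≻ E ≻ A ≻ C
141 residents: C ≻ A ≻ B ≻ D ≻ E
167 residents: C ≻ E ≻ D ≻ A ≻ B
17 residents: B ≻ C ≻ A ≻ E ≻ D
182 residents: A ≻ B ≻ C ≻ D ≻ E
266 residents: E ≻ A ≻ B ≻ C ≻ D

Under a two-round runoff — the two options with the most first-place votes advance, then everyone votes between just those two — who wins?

C

Round 1 first-place votes: C 308, B 17, A 182, E 266, D 55.
C and E advance.
Runoff: C is preferred to E by 507 voters; E by 321.
C wins the runoff.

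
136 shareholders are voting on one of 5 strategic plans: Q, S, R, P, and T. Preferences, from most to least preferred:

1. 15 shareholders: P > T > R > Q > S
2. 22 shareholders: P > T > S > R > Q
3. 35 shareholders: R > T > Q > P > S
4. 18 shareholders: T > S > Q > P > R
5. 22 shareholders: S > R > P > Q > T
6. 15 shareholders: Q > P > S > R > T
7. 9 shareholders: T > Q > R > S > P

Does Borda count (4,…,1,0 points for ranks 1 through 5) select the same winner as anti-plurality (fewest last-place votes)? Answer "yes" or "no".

Borda — scores: Q 230, S 225, R 291, P 290, T 324. Winner: T.
Anti-plurality — last-place votes: Q 22, S 50, R 18, P 9, T 37. Winner: P.
The two methods disagree.

no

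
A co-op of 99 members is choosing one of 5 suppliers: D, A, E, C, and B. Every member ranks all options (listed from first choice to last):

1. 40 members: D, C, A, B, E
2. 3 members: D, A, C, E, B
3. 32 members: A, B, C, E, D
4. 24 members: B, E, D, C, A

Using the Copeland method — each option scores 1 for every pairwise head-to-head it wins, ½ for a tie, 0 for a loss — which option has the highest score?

B

D: beats A and C; loses to E and B → score 2.
A: beats E and B; loses to D and C → score 2.
E: beats D; loses to A, C, and B → score 1.
C: beats A and E; loses to D and B → score 2.
B: beats D, E, and C; loses to A → score 3.
B has the best pairwise record.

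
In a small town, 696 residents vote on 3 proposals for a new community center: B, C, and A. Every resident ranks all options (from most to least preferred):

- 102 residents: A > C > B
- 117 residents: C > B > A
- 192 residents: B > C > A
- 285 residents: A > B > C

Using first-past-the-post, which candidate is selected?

A

First-place votes: B 192, C 117, A 387.
A has the most first-place votes.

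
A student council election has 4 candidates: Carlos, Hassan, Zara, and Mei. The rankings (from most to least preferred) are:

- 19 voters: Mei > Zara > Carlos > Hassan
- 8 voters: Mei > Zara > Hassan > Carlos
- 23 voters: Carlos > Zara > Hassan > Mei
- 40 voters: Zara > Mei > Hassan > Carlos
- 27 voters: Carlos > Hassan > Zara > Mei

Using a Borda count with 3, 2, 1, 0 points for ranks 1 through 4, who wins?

Zara

Carlos: 19·1 + 8·0 + 23·3 + 40·0 + 27·3 = 169
Hassan: 19·0 + 8·1 + 23·1 + 40·1 + 27·2 = 125
Zara: 19·2 + 8·2 + 23·2 + 40·3 + 27·1 = 247
Mei: 19·3 + 8·3 + 23·0 + 40·2 + 27·0 = 161
Zara has the highest Borda score (247).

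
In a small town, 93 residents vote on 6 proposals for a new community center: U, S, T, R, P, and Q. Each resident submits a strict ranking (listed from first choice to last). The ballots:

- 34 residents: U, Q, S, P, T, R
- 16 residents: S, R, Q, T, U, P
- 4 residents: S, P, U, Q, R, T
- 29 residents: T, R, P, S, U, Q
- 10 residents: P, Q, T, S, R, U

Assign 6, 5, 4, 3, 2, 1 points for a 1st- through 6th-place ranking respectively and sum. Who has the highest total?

S

U: 34·6 + 16·2 + 4·4 + 29·2 + 10·1 = 320
S: 34·4 + 16·6 + 4·6 + 29·3 + 10·3 = 373
T: 34·2 + 16·3 + 4·1 + 29·6 + 10·4 = 334
R: 34·1 + 16·5 + 4·2 + 29·5 + 10·2 = 287
P: 34·3 + 16·1 + 4·5 + 29·4 + 10·6 = 314
Q: 34·5 + 16·4 + 4·3 + 29·1 + 10·5 = 325
S has the highest Borda score (373).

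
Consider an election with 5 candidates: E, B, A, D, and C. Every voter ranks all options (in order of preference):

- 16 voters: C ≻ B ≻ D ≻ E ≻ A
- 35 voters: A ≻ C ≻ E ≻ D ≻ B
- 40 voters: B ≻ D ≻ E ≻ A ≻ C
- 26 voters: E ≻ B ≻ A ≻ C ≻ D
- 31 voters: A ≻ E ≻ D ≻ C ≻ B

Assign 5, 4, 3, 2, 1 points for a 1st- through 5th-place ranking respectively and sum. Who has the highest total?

E

E: 16·2 + 35·3 + 40·3 + 26·5 + 31·4 = 511
B: 16·4 + 35·1 + 40·5 + 26·4 + 31·1 = 434
A: 16·1 + 35·5 + 40·2 + 26·3 + 31·5 = 504
D: 16·3 + 35·2 + 40·4 + 26·1 + 31·3 = 397
C: 16·5 + 35·4 + 40·1 + 26·2 + 31·2 = 374
E has the highest Borda score (511).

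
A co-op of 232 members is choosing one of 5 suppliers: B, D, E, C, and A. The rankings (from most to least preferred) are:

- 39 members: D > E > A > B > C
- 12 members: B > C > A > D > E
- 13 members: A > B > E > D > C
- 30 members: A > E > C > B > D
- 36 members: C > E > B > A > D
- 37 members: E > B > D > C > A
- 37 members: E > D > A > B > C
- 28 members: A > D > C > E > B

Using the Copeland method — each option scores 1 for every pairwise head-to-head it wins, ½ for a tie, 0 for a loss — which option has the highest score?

B: beats D and C; loses to E and A → score 2.
D: beats C; loses to B, E, and A → score 1.
E: beats B, D, C, and A → score 4.
C: loses to B, D, E, and A → score 0.
A: beats B, D, and C; loses to E → score 3.
E has the best pairwise record.

E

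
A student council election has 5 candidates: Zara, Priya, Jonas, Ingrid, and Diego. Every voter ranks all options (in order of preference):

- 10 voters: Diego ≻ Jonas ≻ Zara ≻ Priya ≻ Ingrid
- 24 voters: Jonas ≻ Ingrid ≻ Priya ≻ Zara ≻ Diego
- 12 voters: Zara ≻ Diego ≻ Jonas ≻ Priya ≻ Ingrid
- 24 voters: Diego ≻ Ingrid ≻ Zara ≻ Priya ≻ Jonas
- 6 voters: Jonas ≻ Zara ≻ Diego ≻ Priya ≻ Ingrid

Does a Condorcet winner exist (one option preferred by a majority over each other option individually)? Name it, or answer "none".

none

Checking pairwise contests:
Jonas beats Zara 40–36.
Zara beats Priya 52–24.
Diego beats Jonas 46–30.
Jonas beats Ingrid 52–24.
Zara beats Diego 42–34.
Every option loses at least one head-to-head, so there is no Condorcet winner.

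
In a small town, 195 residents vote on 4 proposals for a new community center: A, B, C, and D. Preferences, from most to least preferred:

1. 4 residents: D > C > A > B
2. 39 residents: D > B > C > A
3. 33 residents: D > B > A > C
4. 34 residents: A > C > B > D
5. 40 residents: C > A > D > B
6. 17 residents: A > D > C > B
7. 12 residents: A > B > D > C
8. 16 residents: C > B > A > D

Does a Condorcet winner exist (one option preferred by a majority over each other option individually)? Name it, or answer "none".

none

Checking pairwise contests:
C beats A 99–96.
A beats B 107–88.
D beats C 105–90.
A beats D 119–76.
Every option loses at least one head-to-head, so there is no Condorcet winner.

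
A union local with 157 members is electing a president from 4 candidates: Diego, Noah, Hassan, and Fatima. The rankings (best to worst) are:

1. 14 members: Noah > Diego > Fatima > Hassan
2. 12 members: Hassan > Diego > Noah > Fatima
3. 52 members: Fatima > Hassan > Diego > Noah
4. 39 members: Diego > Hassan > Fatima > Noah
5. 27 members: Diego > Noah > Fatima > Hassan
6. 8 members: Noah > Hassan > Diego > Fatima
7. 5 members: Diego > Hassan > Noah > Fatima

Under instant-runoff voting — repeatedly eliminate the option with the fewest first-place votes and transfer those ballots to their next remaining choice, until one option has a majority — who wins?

Round 1: Diego 71, Noah 22, Hassan 12, Fatima 52. Eliminate Hassan.
Round 2: Diego 83, Noah 22, Fatima 52. Diego has a majority.

Diego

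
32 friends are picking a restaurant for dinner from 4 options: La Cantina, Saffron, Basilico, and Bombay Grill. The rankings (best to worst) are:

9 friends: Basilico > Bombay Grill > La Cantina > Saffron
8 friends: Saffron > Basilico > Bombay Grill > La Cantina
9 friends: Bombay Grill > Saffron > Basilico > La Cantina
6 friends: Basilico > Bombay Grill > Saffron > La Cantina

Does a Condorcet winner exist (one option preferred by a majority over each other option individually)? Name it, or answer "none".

none

Checking pairwise contests:
Saffron beats La Cantina 23–9.
Bombay Grill beats Saffron 24–8.
Saffron beats Basilico 17–15.
Basilico beats Bombay Grill 23–9.
Every option loses at least one head-to-head, so there is no Condorcet winner.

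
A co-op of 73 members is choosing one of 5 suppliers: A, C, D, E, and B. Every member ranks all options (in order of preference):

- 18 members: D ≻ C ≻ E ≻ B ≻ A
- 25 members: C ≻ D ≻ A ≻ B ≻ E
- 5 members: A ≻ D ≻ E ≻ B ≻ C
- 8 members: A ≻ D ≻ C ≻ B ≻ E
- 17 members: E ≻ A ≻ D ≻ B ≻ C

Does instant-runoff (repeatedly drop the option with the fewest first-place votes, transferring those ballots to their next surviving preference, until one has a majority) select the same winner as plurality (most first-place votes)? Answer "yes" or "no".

Instant-runoff — R1 A 13, C 25, D 18, E 17, B 0 (B out); R2 A 13, C 25, D 18, E 17 (A out); R3 C 25, D 31, E 17 (E out); R4 C 25, D 48 (D winner). Winner: D.
Plurality — first-place votes: A 13, C 25, D 18, E 17, B 0. Winner: C.
The two methods disagree.

no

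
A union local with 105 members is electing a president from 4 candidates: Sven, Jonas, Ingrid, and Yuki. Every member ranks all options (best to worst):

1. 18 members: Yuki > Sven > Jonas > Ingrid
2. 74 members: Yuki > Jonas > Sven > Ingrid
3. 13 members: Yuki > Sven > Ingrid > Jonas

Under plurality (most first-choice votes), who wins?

First-place votes: Sven 0, Jonas 0, Ingrid 0, Yuki 105.
Yuki has the most first-place votes.

Yuki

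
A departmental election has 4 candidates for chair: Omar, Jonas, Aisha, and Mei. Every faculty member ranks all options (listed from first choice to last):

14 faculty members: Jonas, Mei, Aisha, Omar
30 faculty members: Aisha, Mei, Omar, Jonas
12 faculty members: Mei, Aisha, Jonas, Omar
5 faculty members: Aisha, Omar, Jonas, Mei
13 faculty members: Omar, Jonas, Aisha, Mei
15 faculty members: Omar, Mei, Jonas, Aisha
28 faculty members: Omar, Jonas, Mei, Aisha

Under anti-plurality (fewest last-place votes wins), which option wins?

Last-place votes: Omar 26, Jonas 30, Aisha 43, Mei 18.
Mei is ranked last by the fewest voters, so Mei wins.

Mei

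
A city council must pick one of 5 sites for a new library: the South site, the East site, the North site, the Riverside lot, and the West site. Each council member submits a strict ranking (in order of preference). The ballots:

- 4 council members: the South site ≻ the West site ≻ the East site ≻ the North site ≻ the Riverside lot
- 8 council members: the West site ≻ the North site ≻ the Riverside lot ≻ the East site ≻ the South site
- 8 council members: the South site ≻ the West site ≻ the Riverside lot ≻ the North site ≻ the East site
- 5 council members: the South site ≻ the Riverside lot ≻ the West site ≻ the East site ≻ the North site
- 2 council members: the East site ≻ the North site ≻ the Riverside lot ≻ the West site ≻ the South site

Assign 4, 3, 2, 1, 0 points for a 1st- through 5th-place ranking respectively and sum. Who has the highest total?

the South site: 4·4 + 8·0 + 8·4 + 5·4 + 2·0 = 68
the East site: 4·2 + 8·1 + 8·0 + 5·1 + 2·4 = 29
the North site: 4·1 + 8·3 + 8·1 + 5·0 + 2·3 = 42
the Riverside lot: 4·0 + 8·2 + 8·2 + 5·3 + 2·2 = 51
the West site: 4·3 + 8·4 + 8·3 + 5·2 + 2·1 = 80
the West site has the highest Borda score (80).

the West site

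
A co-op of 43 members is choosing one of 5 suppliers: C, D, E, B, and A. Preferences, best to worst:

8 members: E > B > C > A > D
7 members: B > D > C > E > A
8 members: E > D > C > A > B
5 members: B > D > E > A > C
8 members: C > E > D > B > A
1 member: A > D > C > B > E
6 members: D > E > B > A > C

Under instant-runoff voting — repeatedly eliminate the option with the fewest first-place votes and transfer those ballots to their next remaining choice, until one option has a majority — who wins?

E

Round 1: C 8, D 6, E 16, B 12, A 1. Eliminate A.
Round 2: C 8, D 7, E 16, B 12. Eliminate D.
Round 3: C 9, E 22, B 12. E has a majority.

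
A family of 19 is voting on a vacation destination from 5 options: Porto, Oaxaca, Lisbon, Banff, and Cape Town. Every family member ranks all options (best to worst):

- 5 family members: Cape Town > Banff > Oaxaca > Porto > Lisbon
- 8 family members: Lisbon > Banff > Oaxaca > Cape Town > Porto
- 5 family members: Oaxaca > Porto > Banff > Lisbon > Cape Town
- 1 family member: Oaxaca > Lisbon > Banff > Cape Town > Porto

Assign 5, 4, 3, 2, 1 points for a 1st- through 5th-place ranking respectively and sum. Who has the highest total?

Porto: 5·2 + 8·1 + 5·4 + 1·1 = 39
Oaxaca: 5·3 + 8·3 + 5·5 + 1·5 = 69
Lisbon: 5·1 + 8·5 + 5·2 + 1·4 = 59
Banff: 5·4 + 8·4 + 5·3 + 1·3 = 70
Cape Town: 5·5 + 8·2 + 5·1 + 1·2 = 48
Banff has the highest Borda score (70).

Banff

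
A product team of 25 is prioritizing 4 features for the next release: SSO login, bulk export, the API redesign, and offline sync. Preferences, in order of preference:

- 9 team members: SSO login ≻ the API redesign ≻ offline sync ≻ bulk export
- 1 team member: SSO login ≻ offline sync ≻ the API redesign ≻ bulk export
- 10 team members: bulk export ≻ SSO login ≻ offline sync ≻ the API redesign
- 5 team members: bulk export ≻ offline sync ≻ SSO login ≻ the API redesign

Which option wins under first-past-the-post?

First-place votes: SSO login 10, bulk export 15, the API redesign 0, offline sync 0.
bulk export has the most first-place votes.

bulk export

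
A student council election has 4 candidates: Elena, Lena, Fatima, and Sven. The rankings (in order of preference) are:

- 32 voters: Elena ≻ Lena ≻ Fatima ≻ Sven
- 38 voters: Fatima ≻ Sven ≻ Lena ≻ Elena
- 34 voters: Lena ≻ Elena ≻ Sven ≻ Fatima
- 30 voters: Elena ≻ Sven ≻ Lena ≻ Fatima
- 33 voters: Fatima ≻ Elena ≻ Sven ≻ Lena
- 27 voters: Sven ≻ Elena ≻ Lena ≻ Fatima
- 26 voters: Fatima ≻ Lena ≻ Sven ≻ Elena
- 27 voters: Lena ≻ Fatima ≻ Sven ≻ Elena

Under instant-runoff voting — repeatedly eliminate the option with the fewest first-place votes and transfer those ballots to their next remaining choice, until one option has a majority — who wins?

Fatima

Round 1: Elena 62, Lena 61, Fatima 97, Sven 27. Eliminate Sven.
Round 2: Elena 89, Lena 61, Fatima 97. Eliminate Lena.
Round 3: Elena 123, Fatima 124. Fatima has a majority.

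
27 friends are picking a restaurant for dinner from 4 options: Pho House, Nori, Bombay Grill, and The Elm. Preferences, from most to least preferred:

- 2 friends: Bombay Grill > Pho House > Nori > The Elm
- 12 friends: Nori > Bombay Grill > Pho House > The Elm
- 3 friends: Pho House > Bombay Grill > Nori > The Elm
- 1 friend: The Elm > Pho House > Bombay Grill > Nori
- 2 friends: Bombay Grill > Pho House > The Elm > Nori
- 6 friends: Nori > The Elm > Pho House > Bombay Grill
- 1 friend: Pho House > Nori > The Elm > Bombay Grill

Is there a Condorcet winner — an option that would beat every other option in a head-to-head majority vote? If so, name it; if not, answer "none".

Nori

Nori vs Pho House: 18–9 for Nori.
Nori vs Bombay Grill: 19–8 for Nori.
Nori vs The Elm: 24–3 for Nori.
Nori beats every other option head-to-head.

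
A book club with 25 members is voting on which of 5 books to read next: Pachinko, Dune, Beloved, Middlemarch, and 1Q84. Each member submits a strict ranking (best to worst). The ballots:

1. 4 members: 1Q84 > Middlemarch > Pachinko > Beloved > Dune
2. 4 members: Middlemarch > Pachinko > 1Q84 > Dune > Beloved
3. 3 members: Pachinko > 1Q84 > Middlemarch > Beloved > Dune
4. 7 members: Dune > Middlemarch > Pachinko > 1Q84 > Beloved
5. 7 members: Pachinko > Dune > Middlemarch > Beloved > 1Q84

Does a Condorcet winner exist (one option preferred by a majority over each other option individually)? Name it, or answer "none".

none

Checking pairwise contests:
Middlemarch beats Pachinko 15–10.
Pachinko beats Dune 18–7.
Pachinko beats Beloved 25–0.
Dune beats Middlemarch 14–11.
Pachinko beats 1Q84 21–4.
Every option loses at least one head-to-head, so there is no Condorcet winner.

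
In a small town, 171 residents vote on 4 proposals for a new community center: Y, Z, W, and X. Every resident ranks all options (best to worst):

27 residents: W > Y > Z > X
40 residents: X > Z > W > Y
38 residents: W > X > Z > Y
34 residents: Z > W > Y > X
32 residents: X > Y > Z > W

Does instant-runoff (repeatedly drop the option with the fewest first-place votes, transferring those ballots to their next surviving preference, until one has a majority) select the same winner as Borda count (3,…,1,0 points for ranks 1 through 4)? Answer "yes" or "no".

yes

Instant-runoff — R1 Y 0, Z 34, W 65, X 72 (Y out); R2 Z 34, W 65, X 72 (Z out); R3 W 99, X 72 (W winner). Winner: W.
Borda — scores: Y 152, Z 279, W 303, X 292. Winner: W.
The two methods agree.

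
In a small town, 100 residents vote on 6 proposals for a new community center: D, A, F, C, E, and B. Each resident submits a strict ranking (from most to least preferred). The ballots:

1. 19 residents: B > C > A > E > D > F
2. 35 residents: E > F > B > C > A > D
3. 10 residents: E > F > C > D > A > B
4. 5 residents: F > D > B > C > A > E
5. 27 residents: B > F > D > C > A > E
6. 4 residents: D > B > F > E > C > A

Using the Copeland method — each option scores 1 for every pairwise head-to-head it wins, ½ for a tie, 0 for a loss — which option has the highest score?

B

D: loses to A, F, C, E, and B → score 0.
A: beats D and E; loses to F, C, and B → score 2.
F: beats D, A, and C; ties B; loses to E → score 3.5.
C: beats D, A, and E; loses to F and B → score 3.
E: beats D and F; loses to A, C, and B → score 2.
B: beats D, A, C, and E; ties F → score 4.5.
B has the best pairwise record.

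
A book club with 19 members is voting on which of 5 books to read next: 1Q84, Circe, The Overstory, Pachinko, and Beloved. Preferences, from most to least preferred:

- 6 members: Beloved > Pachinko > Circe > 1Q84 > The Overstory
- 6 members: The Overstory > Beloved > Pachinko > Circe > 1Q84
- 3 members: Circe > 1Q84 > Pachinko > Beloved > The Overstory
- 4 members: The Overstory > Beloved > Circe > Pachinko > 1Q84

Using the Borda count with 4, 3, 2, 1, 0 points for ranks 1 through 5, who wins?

Beloved

1Q84: 6·1 + 6·0 + 3·3 + 4·0 = 15
Circe: 6·2 + 6·1 + 3·4 + 4·2 = 38
The Overstory: 6·0 + 6·4 + 3·0 + 4·4 = 40
Pachinko: 6·3 + 6·2 + 3·2 + 4·1 = 40
Beloved: 6·4 + 6·3 + 3·1 + 4·3 = 57
Beloved has the highest Borda score (57).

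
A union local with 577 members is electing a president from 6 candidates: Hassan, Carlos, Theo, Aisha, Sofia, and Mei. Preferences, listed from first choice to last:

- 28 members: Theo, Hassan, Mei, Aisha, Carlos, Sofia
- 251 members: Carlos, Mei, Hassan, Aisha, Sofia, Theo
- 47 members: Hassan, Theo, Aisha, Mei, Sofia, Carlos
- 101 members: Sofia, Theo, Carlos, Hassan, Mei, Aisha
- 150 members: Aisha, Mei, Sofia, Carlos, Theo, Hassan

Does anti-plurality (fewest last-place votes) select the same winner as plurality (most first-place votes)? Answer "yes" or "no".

Anti-plurality — last-place votes: Hassan 150, Carlos 47, Theo 251, Aisha 101, Sofia 28, Mei 0. Winner: Mei.
Plurality — first-place votes: Hassan 47, Carlos 251, Theo 28, Aisha 150, Sofia 101, Mei 0. Winner: Carlos.
The two methods disagree.

no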